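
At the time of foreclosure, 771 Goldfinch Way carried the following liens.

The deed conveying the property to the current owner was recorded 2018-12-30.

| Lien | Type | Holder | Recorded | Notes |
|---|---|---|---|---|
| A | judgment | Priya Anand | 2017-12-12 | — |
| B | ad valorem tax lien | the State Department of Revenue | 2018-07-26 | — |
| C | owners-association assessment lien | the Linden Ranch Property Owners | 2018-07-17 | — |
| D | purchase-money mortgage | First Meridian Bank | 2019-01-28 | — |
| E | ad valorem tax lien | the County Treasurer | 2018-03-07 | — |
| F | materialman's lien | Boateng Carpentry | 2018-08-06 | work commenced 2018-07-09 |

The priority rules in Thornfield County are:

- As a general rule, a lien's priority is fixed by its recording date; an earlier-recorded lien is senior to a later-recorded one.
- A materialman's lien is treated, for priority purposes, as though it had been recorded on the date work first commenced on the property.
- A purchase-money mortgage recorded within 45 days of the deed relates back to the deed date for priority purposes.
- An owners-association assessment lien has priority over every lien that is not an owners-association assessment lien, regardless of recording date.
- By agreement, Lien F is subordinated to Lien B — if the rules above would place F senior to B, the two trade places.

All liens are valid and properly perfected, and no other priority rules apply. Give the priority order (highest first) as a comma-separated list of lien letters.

C, A, E, B, F, D

First, effective dates: D's effective date is the deed date, 2018-12-30; F's effective date is 2018-07-09, when work began.
C is an owners-association assessment lien, so it outranks all other liens regardless of date.
Remaining liens by effective date: A (2017-12-12), E (2018-03-07), F (2018-07-09), B (2018-07-26), D (2018-12-30).
The subordination applies — F was senior to B — so F and B swap.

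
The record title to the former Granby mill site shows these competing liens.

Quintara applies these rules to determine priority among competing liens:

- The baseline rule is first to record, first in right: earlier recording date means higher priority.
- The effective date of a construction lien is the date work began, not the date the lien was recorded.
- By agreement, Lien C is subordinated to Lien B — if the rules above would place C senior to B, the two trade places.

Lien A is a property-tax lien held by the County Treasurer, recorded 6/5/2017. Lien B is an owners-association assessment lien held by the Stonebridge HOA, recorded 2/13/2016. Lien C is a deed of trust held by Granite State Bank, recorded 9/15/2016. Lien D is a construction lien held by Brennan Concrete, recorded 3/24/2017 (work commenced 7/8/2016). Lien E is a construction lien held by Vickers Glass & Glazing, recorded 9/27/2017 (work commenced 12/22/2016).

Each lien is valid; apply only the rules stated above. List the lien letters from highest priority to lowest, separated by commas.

Effective dates: D is treated as recorded 7/8/2016, the work-commencement date; E relates back to 12/22/2016 (work commenced).
By effective date: B (2/13/2016), D (7/8/2016), C (9/15/2016), E (12/22/2016), A (6/5/2017).
C already ranks below B; the subordination has no effect.

B, D, C, E, A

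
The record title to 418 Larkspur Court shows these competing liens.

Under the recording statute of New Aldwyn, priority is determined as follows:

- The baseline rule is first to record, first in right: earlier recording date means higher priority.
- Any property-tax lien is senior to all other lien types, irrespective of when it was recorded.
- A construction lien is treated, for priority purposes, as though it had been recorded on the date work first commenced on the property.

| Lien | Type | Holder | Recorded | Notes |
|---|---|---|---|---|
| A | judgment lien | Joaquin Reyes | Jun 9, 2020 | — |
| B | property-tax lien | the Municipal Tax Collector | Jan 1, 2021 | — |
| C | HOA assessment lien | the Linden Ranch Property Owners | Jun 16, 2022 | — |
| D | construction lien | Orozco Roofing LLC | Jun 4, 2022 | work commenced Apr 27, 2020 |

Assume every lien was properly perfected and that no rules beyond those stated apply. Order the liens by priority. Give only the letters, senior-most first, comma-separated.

B, D, A, C

First, effective dates: D relates back to Apr 27, 2020 (work commenced).
B is a property-tax lien and takes priority over every other lien.
Ordering the rest by effective date: D (Apr 27, 2020), A (Jun 9, 2020), C (Jun 16, 2022).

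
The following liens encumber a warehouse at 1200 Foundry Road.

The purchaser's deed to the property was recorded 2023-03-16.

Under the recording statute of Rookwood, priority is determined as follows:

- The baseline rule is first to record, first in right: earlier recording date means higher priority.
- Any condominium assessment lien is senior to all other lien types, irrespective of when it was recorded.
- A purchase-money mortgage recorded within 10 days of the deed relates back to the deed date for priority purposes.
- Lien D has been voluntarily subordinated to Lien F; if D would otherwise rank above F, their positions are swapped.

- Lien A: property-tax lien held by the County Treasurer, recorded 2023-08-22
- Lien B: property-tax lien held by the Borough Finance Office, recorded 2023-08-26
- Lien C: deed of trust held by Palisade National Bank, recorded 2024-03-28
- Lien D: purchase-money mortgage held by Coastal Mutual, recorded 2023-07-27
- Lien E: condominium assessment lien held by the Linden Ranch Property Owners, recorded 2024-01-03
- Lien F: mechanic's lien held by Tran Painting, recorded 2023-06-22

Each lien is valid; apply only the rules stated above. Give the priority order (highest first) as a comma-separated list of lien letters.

E, F, D, A, B, C

Effective dates: D was recorded 133 days after the deed — beyond 10 days — so no relation-back applies.
E is a condominium assessment lien and takes priority over every other lien.
The other liens, earliest effective date first: F (2023-06-22), D (2023-07-27), A (2023-08-22), B (2023-08-26), C (2024-03-28).
Since D is not senior to F, the subordination leaves the order unchanged.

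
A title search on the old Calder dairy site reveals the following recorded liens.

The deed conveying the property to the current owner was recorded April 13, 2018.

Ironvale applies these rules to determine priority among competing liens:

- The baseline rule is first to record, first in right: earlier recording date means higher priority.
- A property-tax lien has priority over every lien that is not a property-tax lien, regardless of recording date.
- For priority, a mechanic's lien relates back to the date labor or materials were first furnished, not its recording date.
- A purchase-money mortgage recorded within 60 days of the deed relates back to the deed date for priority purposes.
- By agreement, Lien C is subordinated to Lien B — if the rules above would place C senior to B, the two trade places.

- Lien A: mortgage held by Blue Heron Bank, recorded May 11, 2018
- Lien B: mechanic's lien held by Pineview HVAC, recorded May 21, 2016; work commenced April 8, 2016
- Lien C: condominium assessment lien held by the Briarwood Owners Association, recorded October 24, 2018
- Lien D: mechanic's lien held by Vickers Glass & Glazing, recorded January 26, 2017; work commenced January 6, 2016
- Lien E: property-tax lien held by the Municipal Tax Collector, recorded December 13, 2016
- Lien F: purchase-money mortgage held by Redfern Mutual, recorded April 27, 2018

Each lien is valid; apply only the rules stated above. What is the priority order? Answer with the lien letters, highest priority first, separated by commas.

Effective dates after the stated exceptions: B relates back to April 8, 2016 (work commenced); D is treated as recorded January 6, 2016, the work-commencement date; F was recorded within the 60-day window, so its effective date is the deed date April 13, 2018.
E, as a property-tax lien, has superpriority and ranks first.
The other liens, earliest effective date first: D (January 6, 2016), B (April 8, 2016), F (April 13, 2018), A (May 11, 2018), C (October 24, 2018).
Since C is not senior to B, the subordination leaves the order unchanged.

E, D, B, F, A, C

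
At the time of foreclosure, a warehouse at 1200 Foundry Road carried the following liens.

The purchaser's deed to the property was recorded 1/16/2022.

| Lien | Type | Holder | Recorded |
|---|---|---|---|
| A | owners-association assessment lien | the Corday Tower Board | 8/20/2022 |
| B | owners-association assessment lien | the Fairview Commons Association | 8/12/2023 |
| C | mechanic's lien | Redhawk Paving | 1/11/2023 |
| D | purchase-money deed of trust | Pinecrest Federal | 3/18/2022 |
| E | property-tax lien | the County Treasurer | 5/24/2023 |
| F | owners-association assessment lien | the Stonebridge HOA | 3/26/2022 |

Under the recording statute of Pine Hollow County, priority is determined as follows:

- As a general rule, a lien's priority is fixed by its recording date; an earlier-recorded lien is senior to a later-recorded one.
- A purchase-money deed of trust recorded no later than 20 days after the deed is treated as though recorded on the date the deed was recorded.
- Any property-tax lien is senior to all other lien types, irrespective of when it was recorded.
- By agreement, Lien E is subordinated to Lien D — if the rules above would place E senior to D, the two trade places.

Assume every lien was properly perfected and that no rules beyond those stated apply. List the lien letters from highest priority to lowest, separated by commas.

D, E, F, A, C, B

First, effective dates: D was recorded 61 days after the deed, outside the 20-day window, so it keeps its recording date.
E is a property-tax lien, so it outranks all other liens regardless of date.
Among the remaining liens, by effective date: D (3/18/2022), F (3/26/2022), A (8/20/2022), C (1/11/2023), B (8/12/2023).
E is senior to D before the subordination, so the two trade places.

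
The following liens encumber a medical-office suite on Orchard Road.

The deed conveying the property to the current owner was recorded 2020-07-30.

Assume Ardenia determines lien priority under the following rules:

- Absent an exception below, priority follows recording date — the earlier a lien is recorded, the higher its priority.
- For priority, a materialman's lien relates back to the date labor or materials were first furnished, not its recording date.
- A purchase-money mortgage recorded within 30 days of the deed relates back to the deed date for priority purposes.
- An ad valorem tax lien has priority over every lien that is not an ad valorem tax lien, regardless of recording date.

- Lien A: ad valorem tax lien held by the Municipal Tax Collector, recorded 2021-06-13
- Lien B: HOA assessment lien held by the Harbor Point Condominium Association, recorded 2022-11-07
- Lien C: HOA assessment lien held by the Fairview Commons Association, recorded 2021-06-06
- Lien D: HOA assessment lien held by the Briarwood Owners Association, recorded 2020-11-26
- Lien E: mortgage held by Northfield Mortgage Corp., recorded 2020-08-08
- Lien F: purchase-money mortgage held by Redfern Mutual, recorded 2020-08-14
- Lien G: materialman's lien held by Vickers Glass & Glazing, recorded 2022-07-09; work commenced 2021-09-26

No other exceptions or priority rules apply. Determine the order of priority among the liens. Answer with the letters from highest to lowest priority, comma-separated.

A, F, E, D, C, G, B

First, effective dates: F's effective date is the deed date, 2020-07-30; G's effective date is 2021-09-26, when work began.
A is an ad valorem tax lien and takes priority over every other lien.
The other liens, earliest effective date first: F (2020-07-30), E (2020-08-08), D (2020-11-26), C (2021-06-06), G (2021-09-26), B (2022-11-07).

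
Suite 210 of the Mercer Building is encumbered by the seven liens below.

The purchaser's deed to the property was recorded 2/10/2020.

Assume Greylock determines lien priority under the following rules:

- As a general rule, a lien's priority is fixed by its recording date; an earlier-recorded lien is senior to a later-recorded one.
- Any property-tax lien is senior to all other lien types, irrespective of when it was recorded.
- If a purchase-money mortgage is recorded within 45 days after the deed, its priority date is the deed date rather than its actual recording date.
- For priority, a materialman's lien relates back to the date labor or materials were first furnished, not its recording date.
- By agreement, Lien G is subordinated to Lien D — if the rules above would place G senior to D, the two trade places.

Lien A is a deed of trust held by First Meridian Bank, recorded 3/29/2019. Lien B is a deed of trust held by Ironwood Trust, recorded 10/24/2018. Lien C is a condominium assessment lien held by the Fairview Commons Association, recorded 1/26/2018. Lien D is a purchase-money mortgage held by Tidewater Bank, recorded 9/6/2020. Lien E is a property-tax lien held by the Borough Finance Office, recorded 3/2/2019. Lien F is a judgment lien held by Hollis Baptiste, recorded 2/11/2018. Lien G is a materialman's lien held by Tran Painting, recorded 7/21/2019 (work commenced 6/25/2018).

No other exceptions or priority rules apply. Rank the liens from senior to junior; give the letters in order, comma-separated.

E, C, F, D, B, A, G

Adjusting effective dates: D was recorded 209 days after the deed, outside the 45-day window, so it keeps its recording date; G relates back to 6/25/2018 (work commenced).
E, as a property-tax lien, has superpriority and ranks first.
The other liens, earliest effective date first: C (1/26/2018), F (2/11/2018), G (6/25/2018), B (10/24/2018), A (3/29/2019), D (9/6/2020).
Because G would otherwise rank above D, the subordination swaps them.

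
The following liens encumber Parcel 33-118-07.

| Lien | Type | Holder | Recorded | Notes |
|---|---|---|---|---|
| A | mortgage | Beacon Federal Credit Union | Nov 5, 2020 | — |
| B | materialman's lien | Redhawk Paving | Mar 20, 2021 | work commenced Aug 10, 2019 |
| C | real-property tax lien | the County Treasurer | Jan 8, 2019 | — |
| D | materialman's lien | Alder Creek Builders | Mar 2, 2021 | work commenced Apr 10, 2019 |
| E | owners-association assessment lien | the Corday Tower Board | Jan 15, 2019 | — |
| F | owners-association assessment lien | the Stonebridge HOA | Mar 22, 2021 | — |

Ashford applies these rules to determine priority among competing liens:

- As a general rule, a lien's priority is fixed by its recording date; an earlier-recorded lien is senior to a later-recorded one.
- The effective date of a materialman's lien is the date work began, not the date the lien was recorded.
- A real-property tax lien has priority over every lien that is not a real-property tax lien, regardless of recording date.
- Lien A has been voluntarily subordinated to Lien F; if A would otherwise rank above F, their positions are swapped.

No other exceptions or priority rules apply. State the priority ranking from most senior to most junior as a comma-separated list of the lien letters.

Effective dates: B is treated as recorded Aug 10, 2019, the work-commencement date; D's effective date is Apr 10, 2019, when work began.
As a real-property tax lien, C is senior to every other lien.
The other liens, earliest effective date first: E (Jan 15, 2019), D (Apr 10, 2019), B (Aug 10, 2019), A (Nov 5, 2020), F (Mar 22, 2021).
A is senior to F before the subordination, so the two trade places.

C, E, D, B, F, A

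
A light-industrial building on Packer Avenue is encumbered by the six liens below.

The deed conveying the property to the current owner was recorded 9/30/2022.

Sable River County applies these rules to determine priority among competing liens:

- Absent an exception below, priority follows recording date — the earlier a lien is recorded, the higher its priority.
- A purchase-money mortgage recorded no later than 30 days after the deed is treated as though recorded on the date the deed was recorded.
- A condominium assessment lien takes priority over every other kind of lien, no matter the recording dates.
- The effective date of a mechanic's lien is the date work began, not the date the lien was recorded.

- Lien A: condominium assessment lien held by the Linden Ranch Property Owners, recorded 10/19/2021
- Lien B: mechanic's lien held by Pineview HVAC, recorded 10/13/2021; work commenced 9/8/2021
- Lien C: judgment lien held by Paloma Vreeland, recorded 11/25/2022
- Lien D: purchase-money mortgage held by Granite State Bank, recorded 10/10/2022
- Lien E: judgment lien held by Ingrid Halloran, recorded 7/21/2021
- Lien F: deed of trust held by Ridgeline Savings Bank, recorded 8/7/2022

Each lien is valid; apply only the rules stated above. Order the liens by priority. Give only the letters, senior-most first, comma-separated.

A, E, B, F, D, C

Effective dates: B relates back to 9/8/2021 (work commenced); D was recorded within the 30-day window, so its effective date is the deed date 9/30/2022.
As a condominium assessment lien, A is senior to every other lien.
Remaining liens by effective date: E (7/21/2021), B (9/8/2021), F (8/7/2022), D (9/30/2022), C (11/25/2022).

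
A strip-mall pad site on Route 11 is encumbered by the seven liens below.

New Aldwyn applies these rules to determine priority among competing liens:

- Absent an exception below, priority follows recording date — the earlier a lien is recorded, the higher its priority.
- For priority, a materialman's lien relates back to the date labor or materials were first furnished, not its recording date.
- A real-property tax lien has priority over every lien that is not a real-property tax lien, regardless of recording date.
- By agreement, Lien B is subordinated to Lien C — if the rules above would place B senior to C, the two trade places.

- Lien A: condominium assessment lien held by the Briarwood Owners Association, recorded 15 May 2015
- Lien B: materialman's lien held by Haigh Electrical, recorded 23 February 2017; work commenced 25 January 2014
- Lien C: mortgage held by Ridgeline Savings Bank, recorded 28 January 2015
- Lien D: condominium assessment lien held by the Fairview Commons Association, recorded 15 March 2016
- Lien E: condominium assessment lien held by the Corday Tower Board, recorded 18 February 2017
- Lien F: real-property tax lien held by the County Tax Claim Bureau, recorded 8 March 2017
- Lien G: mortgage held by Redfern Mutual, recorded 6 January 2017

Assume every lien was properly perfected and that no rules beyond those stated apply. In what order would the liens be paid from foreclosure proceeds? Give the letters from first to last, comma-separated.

Effective dates after the stated exceptions: B is treated as recorded 25 January 2014, the work-commencement date.
F is a real-property tax lien, so it outranks all other liens regardless of date.
Among the remaining liens, by effective date: B (25 January 2014), C (28 January 2015), A (15 May 2015), D (15 March 2016), G (6 January 2017), E (18 February 2017).
The subordination applies — B was senior to C — so B and C swap.

F, C, B, A, D, G, E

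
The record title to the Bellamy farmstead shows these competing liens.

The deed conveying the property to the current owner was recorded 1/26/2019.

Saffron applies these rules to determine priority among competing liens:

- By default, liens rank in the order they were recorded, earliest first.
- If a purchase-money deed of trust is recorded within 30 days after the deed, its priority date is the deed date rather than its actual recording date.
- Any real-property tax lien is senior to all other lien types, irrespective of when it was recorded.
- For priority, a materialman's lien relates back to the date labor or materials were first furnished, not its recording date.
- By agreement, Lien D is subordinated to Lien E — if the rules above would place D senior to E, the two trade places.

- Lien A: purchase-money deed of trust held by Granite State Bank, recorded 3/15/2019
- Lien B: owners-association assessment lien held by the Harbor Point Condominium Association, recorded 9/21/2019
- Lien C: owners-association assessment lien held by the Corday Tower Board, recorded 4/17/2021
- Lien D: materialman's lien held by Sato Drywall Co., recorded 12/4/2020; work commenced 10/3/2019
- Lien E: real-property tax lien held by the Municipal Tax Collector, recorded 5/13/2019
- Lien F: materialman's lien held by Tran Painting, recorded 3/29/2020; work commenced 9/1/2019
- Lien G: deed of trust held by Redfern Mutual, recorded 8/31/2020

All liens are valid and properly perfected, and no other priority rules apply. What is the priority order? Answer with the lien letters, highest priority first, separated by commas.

First, effective dates: A missed the 30-day window (48 days after the deed), so its recording date stands; D's effective date is 10/3/2019, when work began; F's effective date is 9/1/2019, when work began.
As a real-property tax lien, E is senior to every other lien.
The other liens, earliest effective date first: A (3/15/2019), F (9/1/2019), B (9/21/2019), D (10/3/2019), G (8/31/2020), C (4/17/2021).
Since D is not senior to E, the subordination leaves the order unchanged.

E, A, F, B, D, G, C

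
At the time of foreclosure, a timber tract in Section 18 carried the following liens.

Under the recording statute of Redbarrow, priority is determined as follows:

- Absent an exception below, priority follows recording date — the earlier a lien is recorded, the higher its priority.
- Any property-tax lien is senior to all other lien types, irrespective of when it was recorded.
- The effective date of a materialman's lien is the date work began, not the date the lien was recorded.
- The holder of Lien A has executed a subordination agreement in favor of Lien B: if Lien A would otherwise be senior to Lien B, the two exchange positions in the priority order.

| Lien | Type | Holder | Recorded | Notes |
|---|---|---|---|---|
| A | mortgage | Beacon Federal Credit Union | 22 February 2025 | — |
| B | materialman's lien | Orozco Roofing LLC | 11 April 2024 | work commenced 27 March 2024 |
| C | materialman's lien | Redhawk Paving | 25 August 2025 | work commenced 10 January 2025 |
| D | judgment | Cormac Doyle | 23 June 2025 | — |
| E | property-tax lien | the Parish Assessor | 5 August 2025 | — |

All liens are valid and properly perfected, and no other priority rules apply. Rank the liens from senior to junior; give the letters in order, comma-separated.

E, B, C, A, D

Adjusting effective dates: B's effective date is 27 March 2024, when work began; C's effective date is 10 January 2025, when work began.
E is a property-tax lien, so it outranks all other liens regardless of date.
Among the remaining liens, by effective date: B (27 March 2024), C (10 January 2025), A (22 February 2025), D (23 June 2025).
Since A is not senior to B, the subordination leaves the order unchanged.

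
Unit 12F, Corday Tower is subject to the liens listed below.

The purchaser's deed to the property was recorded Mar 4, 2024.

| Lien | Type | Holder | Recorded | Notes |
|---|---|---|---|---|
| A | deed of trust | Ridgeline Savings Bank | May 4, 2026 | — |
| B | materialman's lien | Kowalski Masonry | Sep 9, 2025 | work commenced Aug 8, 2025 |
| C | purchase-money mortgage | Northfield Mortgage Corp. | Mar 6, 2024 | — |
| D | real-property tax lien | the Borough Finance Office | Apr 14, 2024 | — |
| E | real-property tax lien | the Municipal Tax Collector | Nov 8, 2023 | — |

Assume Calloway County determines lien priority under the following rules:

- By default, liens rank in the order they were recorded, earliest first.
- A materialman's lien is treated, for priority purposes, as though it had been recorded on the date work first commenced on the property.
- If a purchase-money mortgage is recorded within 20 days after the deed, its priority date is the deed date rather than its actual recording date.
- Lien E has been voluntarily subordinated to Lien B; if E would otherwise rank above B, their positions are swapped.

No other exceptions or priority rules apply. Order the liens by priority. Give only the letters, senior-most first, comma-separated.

Effective dates after the stated exceptions: B relates back to Aug 8, 2025 (work commenced); C's effective date is the deed date, Mar 4, 2024.
Sorted by effective date: E (Nov 8, 2023), C (Mar 4, 2024), D (Apr 14, 2024), B (Aug 8, 2025), A (May 4, 2026).
Because E would otherwise rank above B, the subordination swaps them.

B, C, D, E, A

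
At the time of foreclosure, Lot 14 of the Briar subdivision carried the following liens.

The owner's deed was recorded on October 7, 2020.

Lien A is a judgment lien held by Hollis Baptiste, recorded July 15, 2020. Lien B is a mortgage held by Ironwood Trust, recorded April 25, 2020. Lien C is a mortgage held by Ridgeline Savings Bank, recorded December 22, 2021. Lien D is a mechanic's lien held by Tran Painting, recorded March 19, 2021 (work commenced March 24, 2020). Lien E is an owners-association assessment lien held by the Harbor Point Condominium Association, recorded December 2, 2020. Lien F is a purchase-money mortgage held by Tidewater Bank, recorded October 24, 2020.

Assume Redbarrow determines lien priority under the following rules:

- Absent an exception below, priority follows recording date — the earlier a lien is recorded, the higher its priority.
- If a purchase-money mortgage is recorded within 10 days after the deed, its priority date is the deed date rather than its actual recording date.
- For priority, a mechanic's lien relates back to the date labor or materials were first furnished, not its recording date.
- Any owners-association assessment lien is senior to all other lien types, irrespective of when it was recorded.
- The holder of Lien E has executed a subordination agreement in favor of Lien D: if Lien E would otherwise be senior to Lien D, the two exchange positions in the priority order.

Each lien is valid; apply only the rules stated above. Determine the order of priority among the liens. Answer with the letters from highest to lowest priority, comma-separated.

D, E, B, A, F, C

Adjusting effective dates: D is treated as recorded March 24, 2020, the work-commencement date; F was recorded 17 days after the deed — beyond 10 days — so no relation-back applies.
E, as an owners-association assessment lien, has superpriority and ranks first.
Among the remaining liens, by effective date: D (March 24, 2020), B (April 25, 2020), A (July 15, 2020), F (October 24, 2020), C (December 22, 2021).
Because E would otherwise rank above D, the subordination swaps them.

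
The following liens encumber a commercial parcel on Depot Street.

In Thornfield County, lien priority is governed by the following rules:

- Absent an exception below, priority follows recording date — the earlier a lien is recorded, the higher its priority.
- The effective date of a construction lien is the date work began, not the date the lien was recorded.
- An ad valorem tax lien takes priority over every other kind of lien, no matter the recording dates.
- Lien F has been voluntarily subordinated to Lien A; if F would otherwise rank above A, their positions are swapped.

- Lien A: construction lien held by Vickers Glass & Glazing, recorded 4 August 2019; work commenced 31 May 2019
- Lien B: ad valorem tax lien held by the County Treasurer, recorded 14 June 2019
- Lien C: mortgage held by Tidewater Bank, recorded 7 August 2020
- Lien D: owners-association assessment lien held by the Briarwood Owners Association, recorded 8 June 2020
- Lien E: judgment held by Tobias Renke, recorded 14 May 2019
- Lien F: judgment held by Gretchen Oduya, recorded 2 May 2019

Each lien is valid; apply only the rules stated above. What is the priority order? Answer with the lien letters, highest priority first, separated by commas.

B, A, E, F, D, C

First, effective dates: A relates back to 31 May 2019 (work commenced).
B is an ad valorem tax lien, so it outranks all other liens regardless of date.
Remaining liens by effective date: F (2 May 2019), E (14 May 2019), A (31 May 2019), D (8 June 2020), C (7 August 2020).
F is senior to A before the subordination, so the two trade places.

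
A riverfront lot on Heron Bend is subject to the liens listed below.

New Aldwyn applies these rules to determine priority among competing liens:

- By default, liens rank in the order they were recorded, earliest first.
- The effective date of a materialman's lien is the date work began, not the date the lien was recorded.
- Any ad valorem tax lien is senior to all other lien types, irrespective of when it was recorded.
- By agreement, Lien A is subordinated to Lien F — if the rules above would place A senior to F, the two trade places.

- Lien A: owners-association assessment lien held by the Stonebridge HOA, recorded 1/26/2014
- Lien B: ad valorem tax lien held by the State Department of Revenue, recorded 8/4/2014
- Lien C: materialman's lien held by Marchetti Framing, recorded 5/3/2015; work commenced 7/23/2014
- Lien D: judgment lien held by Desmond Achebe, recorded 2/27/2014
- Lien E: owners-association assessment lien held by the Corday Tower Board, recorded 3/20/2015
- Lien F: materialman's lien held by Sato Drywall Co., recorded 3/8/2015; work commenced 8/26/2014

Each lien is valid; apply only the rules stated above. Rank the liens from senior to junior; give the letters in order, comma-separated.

B, F, D, C, A, E

Effective dates after the stated exceptions: C relates back to 7/23/2014 (work commenced); F relates back to 8/26/2014 (work commenced).
As an ad valorem tax lien, B is senior to every other lien.
The other liens, earliest effective date first: A (1/26/2014), D (2/27/2014), C (7/23/2014), F (8/26/2014), E (3/20/2015).
The subordination applies — A was senior to F — so A and F swap.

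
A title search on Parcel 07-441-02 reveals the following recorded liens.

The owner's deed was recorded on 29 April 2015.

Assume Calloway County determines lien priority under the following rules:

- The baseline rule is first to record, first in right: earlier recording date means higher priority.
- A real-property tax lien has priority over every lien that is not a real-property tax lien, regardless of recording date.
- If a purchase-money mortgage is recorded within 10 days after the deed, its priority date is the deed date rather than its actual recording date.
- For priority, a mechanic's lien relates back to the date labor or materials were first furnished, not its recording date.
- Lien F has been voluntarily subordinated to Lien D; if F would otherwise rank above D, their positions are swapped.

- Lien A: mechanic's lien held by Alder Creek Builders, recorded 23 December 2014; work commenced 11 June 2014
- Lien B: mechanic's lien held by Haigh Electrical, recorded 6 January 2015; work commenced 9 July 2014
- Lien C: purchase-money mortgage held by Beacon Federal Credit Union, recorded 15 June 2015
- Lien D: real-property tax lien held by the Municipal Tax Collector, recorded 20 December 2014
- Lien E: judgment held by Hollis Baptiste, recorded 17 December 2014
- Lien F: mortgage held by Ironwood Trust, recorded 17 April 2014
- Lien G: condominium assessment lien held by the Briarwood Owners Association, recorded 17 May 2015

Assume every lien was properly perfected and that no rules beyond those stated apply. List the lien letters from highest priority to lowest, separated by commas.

Adjusting effective dates: A relates back to 11 June 2014 (work commenced); B's effective date is 9 July 2014, when work began; C was recorded 47 days after the deed — beyond 10 days — so no relation-back applies.
D, as a real-property tax lien, has superpriority and ranks first.
The other liens, earliest effective date first: F (17 April 2014), A (11 June 2014), B (9 July 2014), E (17 December 2014), G (17 May 2015), C (15 June 2015).
F is already junior to D, so the subordination agreement changes nothing.

D, F, A, B, E, G, C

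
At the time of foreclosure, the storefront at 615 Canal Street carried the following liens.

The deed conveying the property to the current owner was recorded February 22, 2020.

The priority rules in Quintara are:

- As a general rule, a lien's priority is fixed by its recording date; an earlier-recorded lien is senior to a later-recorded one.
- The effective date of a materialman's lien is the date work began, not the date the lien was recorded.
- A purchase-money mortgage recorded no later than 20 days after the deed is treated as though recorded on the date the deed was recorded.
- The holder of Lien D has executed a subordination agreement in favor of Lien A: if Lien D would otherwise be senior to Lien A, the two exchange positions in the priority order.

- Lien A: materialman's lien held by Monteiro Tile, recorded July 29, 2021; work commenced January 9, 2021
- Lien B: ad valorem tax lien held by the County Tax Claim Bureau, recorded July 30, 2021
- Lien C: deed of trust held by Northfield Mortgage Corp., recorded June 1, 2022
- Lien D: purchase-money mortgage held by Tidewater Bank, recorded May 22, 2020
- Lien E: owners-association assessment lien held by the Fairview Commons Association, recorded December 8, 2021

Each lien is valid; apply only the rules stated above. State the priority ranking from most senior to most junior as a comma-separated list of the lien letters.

A, D, B, E, C

Effective dates: A is treated as recorded January 9, 2021, the work-commencement date; D missed the 20-day window (90 days after the deed), so its recording date stands.
By effective date, earliest first: D (May 22, 2020), A (January 9, 2021), B (July 30, 2021), E (December 8, 2021), C (June 1, 2022).
Because D would otherwise rank above A, the subordination swaps them.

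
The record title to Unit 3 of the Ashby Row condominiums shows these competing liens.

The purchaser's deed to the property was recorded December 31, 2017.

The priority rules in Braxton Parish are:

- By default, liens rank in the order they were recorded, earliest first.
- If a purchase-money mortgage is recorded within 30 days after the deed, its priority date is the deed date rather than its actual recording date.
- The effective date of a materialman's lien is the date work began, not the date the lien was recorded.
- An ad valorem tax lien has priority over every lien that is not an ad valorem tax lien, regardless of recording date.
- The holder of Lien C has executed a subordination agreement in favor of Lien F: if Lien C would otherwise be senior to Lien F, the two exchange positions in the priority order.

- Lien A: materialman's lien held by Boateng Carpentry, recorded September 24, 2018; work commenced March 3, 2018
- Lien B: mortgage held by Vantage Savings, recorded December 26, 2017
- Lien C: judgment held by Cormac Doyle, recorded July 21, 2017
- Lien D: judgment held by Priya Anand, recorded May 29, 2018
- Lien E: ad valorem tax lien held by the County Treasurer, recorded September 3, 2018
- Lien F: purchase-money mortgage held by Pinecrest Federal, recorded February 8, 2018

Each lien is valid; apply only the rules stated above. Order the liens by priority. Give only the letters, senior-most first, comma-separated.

Effective dates: A relates back to March 3, 2018 (work commenced); F was recorded 39 days after the deed, outside the 30-day window, so it keeps its recording date.
As an ad valorem tax lien, E is senior to every other lien.
Among the remaining liens, by effective date: C (July 21, 2017), B (December 26, 2017), F (February 8, 2018), A (March 3, 2018), D (May 29, 2018).
C would otherwise be senior to F, so under the subordination agreement C and F exchange positions.

E, F, B, C, A, D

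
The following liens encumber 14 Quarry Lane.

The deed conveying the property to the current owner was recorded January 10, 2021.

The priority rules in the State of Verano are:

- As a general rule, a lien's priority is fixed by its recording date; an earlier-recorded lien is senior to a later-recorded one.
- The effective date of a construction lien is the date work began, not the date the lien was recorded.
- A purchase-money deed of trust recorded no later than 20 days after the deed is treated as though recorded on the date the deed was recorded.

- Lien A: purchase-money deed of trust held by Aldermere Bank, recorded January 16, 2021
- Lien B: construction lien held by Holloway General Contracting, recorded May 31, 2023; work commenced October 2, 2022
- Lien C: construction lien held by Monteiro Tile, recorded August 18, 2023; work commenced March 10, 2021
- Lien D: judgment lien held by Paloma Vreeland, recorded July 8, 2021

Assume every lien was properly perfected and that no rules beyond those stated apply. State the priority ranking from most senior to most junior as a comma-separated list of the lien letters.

Adjusting effective dates: A was recorded within the 20-day window, so its effective date is the deed date January 10, 2021; B's effective date is October 2, 2022, when work began; C relates back to March 10, 2021 (work commenced).
By effective date: A (January 10, 2021), C (March 10, 2021), D (July 8, 2021), B (October 2, 2022).

A, C, D, B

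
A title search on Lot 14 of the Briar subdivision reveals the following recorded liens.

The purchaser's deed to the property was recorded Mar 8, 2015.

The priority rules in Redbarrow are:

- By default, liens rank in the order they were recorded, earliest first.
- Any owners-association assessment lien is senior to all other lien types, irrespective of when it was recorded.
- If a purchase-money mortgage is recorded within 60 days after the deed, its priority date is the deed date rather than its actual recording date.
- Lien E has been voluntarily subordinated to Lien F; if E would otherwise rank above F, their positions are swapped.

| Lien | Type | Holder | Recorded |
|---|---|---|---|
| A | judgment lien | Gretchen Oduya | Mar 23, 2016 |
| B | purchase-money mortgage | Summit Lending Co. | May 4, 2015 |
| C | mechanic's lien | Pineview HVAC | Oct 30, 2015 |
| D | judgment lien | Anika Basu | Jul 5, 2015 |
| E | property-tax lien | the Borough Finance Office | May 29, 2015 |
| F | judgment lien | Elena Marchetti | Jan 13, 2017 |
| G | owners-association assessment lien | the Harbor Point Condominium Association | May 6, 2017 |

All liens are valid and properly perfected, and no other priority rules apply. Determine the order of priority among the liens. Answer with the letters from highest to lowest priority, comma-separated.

G, B, F, D, C, A, E

Effective dates: B relates back to the deed date Mar 8, 2015.
G is an owners-association assessment lien, so it outranks all other liens regardless of date.
The other liens, earliest effective date first: B (Mar 8, 2015), E (May 29, 2015), D (Jul 5, 2015), C (Oct 30, 2015), A (Mar 23, 2016), F (Jan 13, 2017).
Because E would otherwise rank above F, the subordination swaps them.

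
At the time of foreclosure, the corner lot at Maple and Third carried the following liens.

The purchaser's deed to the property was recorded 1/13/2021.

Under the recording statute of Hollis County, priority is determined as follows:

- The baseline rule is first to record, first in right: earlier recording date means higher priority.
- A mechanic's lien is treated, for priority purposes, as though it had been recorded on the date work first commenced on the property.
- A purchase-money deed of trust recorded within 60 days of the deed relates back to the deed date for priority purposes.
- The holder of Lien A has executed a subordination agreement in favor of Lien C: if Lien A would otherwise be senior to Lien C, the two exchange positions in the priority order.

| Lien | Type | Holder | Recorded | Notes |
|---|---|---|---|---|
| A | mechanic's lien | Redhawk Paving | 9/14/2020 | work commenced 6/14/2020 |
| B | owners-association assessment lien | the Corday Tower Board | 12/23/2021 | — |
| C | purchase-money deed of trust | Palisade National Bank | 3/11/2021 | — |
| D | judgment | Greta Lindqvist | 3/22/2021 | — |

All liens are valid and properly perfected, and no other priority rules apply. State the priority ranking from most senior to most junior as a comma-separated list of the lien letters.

Effective dates after the stated exceptions: A is treated as recorded 6/14/2020, the work-commencement date; C was recorded within the 60-day window, so its effective date is the deed date 1/13/2021.
Ordering by effective date: A (6/14/2020), C (1/13/2021), D (3/22/2021), B (12/23/2021).
Because A would otherwise rank above C, the subordination swaps them.

C, A, D, B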